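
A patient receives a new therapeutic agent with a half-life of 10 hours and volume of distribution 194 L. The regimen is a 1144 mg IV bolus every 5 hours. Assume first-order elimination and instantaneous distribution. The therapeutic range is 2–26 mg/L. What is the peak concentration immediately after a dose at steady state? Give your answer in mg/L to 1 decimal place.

20.1 mg/L

Over one 5-h interval, 5/10 ≈ 0.5 half-lives elapse, leaving f ≈ 0.7071 of each dose.
At steady state, accumulation factor R = 1/(1 − e^(−kτ)) ≈ 3.4141.
Single-dose peak C₀ = D/Vd = 1144/194 ≈ 5.897 mg/L.
Cmax,ss = C₀/(1 − f) ≈ 5.897/0.2929 ≈ 20.133 mg/L.
Peak 20.1 mg/L vs MTC 26 mg/L: below toxic threshold.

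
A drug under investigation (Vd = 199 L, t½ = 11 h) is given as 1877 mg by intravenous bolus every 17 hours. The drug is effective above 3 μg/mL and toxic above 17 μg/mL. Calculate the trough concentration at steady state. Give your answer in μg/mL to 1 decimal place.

Over one 17-h interval, 17/11 ≈ 1.5455 half-lives elapse, leaving f ≈ 0.3426 of each dose.
Accumulation ratio R = 1/(1 − f) ≈ 1/0.6574 ≈ 1.5211.
Each bolus raises the concentration by D/Vd = 1877/199 ≈ 9.432 μg/mL.
Steady-state peak Cmax,ss = C₀·R ≈ 9.432 × 1.5211 ≈ 14.347 μg/mL.
One interval later, Cmin,ss = Cmax,ss·e^(−kτ) ≈ 14.347 × 0.3426 ≈ 4.915 μg/mL.
Trough 4.9 μg/mL vs MEC 3 μg/mL: adequate.

4.9 μg/mL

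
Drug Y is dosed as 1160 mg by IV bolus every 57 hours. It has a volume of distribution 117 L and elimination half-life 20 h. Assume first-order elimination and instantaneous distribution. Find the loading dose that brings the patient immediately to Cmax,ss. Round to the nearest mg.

f = (1/2)^(57/20) ≈ 0.138696; accumulation ratio R = 1/(1−f) ≈ 1.16103.
Loading dose to hit Cmax,ss on first dose: D_load = D_maint·R ≈ 1160 × 1.16103 ≈ 1346.79 mg.

1347 mg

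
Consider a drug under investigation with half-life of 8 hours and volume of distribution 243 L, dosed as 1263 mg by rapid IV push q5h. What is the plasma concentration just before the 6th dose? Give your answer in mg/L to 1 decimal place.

8.5 mg/L

f = (1/2)^(τ/t½) = (1/2)^(5/8) ≈ 0.6484.
C₀ = D/Vd = 1263/243 ≈ 5.198 mg/L.
Before the 6th dose, 5 doses have been given. Superposition: Cmin = C₀·(f + f² + … + f^5).
≈ 5.198 × (0.6484 + 0.4204 + 0.2726 + 0.1768 + 0.1146) ≈ 5.198 × 1.6328 ≈ 8.487 mg/L.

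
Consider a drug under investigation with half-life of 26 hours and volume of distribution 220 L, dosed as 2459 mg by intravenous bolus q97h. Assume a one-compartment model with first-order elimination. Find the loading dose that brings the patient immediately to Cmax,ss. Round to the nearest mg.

f = (1/2)^(97/26) ≈ 0.075323; accumulation ratio R = 1/(1−f) ≈ 1.08146.
Loading dose to hit Cmax,ss on first dose: D_load = D_maint·R ≈ 2459 × 1.08146 ≈ 2659.31 mg.

2659 mg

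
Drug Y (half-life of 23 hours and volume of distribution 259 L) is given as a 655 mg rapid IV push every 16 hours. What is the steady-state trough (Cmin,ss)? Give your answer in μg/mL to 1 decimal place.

4.1 μg/mL

τ/t½ = 16/23 ≈ 0.69565, so fraction remaining f = (1/2)^(16/23) ≈ 0.6174.
At steady state, accumulation factor R = 1/(1 − e^(−kτ)) ≈ 2.6137.
Each bolus raises the concentration by D/Vd = 655/259 ≈ 2.529 μg/mL.
Cmax,ss = C₀/(1 − f) ≈ 2.529/0.3826 ≈ 6.610 μg/mL.
One interval later, Cmin,ss = Cmax,ss·e^(−kτ) ≈ 6.610 × 0.6174 ≈ 4.081 μg/mL.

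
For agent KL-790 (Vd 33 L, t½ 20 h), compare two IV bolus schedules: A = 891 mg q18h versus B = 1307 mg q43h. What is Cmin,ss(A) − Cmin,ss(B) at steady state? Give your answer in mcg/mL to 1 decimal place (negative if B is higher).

19.7 mcg/mL

Regimen A: f = (1/2)^(18/20) ≈ 0.5359; Cmin,ss = (891/33)·f/(1−f) ≈ 31.177 mcg/mL.
Regimen B: f = (1/2)^(43/20) ≈ 0.2253; Cmin,ss = (1307/33)·f/(1−f) ≈ 11.518 mcg/mL.
Difference ≈ 31.177 − 11.518 ≈ 19.659 mcg/mL.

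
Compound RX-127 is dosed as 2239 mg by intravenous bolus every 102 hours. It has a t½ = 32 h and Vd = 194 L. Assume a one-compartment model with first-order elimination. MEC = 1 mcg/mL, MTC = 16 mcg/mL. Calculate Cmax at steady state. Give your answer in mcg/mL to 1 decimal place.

k = ln2/t½ = ln2/32 ≈ 0.021661 h⁻¹; fraction remaining f = e^(−kτ) = e^(−0.021661×102) ≈ 0.1098.
Accumulation ratio R = 1/(1 − f) ≈ 1/0.8902 ≈ 1.1233.
Each bolus raises the concentration by D/Vd = 2239/194 ≈ 11.541 mcg/mL.
Steady-state peak Cmax,ss = C₀·R ≈ 11.541 × 1.1233 ≈ 12.964 mcg/mL.
Peak 13.0 mcg/mL vs MTC 16 mcg/mL: below toxic threshold.

13.0 mcg/mL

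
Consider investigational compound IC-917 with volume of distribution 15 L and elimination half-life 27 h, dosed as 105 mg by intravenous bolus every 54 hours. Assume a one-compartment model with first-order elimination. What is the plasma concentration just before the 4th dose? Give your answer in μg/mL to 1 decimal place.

2.3 μg/mL

f = (1/2)^(τ/t½) = (1/2)^(54/27) ≈ 0.2500.
C₀ = D/Vd = 105/15 ≈ 7.000 μg/mL.
Before the 4th dose, 3 doses have been given. Superposition: Cmin = C₀·(f + f² + … + f^3).
≈ 7.000 × (0.2500 + 0.0625 + 0.0156) ≈ 7.000 × 0.3281 ≈ 2.297 μg/mL.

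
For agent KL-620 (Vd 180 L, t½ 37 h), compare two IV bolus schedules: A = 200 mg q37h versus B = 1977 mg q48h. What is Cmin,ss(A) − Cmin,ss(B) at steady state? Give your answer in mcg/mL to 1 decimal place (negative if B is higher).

Regimen A: f = (1/2)^(37/37) ≈ 0.5000; Cmin,ss = (200/180)·f/(1−f) ≈ 1.111 mcg/mL.
Regimen B: f = (1/2)^(48/37) ≈ 0.4069; Cmin,ss = (1977/180)·f/(1−f) ≈ 7.535 mcg/mL.
Difference ≈ 1.111 − 7.535 ≈ -6.424 mcg/mL.

-6.4 mcg/mL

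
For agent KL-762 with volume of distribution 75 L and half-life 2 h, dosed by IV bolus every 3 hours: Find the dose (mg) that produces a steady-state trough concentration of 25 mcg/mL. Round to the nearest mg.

τ/t½ = 3/2 ≈ 1.5, so f = (1/2)^(3/2) ≈ 0.353553.
Cmin,ss = (D/Vd)·f/(1−f), so D = Cmin,ss·Vd·(1−f)/f.
D = 25 × 75 × (1−f)/f ≈ 25 × 75 × 1.82843 ≈ 3428.31 mg.

3428 mg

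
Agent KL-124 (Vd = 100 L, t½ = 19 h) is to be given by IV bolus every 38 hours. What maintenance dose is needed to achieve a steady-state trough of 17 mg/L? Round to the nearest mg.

5100 mg

τ/t½ = 38/19 ≈ 2, so f = (1/2)^(38/19) ≈ 0.250000.
Cmin,ss = (D/Vd)·f/(1−f), so D = Cmin,ss·Vd·(1−f)/f.
D = 17 × 100 × (1−f)/f ≈ 17 × 100 × 3.00000 ≈ 5100.00 mg.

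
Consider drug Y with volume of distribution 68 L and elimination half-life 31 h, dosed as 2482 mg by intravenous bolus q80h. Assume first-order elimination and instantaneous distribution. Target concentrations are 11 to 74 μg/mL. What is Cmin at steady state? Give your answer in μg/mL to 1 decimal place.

k = ln2/t½ = ln2/31 ≈ 0.022360 h⁻¹; fraction remaining f = e^(−kτ) = e^(−0.022360×80) ≈ 0.1672.
Each bolus raises the concentration by D/Vd = 2482/68 ≈ 36.500 μg/mL.
Steady-state trough Cmin,ss = C₀·f/(1−f) ≈ 36.500 × 0.1672/0.8328 ≈ 7.328 μg/mL.
Trough 7.3 μg/mL vs MEC 11 μg/mL: subtherapeutic.

7.3 μg/mL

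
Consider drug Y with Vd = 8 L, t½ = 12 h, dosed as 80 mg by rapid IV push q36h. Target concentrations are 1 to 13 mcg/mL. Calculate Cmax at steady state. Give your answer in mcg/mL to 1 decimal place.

11.4 mcg/mL

The dosing interval is 3 half-lives, so f = 2^(−3) = 0.125.
At steady state, R = 1/(1 − 0.125) = 8/7.
Single-dose peak C₀ = D/Vd = 80/8 = 10 mcg/mL.
Steady-state peak Cmax,ss = C₀·R = 10 × 8/7 ≈ 11.429 mcg/mL.
Peak 11.4 mcg/mL vs MTC 13 mcg/mL: below toxic threshold.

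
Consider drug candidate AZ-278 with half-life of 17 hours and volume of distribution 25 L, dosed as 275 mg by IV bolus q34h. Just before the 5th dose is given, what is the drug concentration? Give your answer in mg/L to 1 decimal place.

f = (1/2)^(τ/t½) = (1/2)^(34/17) ≈ 0.2500.
C₀ = D/Vd = 275/25 ≈ 11.000 mg/L.
Before the 5th dose, 4 doses have been given. Superposition: Cmin = C₀·(f + f² + … + f^4).
≈ 11.000 × (0.2500 + 0.0625 + 0.0156 + 0.0039) ≈ 11.000 × 0.3320 ≈ 3.652 mg/L.

3.7 mg/L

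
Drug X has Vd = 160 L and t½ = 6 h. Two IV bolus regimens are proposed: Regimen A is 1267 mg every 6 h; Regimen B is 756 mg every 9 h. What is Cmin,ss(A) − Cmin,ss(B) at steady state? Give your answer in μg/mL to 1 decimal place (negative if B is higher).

Regimen A: f = (1/2)^(6/6) ≈ 0.5000; Cmin,ss = (1267/160)·f/(1−f) ≈ 7.919 μg/mL.
Regimen B: f = (1/2)^(9/6) ≈ 0.3536; Cmin,ss = (756/160)·f/(1−f) ≈ 2.585 μg/mL.
Difference ≈ 7.919 − 2.585 ≈ 5.334 μg/mL.

5.3 μg/mL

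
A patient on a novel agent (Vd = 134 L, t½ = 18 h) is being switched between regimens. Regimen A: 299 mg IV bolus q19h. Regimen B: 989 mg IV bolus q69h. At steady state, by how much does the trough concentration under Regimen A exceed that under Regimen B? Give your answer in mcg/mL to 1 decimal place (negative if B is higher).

1.5 mcg/mL

Regimen A: f = (1/2)^(19/18) ≈ 0.4811; Cmin,ss = (299/134)·f/(1−f) ≈ 2.069 mcg/mL.
Regimen B: f = (1/2)^(69/18) ≈ 0.0702; Cmin,ss = (989/134)·f/(1−f) ≈ 0.557 mcg/mL.
Difference ≈ 2.069 − 0.557 ≈ 1.512 mcg/mL.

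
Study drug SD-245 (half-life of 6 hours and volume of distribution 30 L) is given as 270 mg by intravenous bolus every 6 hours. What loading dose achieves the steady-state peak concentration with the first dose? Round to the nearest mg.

f = (1/2)^(6/6) ≈ 0.500000; accumulation ratio R = 1/(1−f) ≈ 2.00000.
Loading dose to hit Cmax,ss on first dose: D_load = D_maint·R ≈ 270 × 2.00000 ≈ 540.00 mg.

540 mg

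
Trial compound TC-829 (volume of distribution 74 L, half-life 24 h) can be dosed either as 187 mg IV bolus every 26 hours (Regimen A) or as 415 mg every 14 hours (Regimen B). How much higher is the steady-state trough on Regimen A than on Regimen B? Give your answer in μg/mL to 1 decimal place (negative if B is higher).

-9.0 μg/mL

Regimen A: f = (1/2)^(26/24) ≈ 0.4719; Cmin,ss = (187/74)·f/(1−f) ≈ 2.258 μg/mL.
Regimen B: f = (1/2)^(14/24) ≈ 0.6674; Cmin,ss = (415/74)·f/(1−f) ≈ 11.253 μg/mL.
Difference ≈ 2.258 − 11.253 ≈ -8.995 μg/mL.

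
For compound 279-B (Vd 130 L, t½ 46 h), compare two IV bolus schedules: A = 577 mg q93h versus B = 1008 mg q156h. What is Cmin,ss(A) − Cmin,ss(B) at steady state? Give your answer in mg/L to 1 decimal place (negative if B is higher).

Regimen A: f = (1/2)^(93/46) ≈ 0.2463; Cmin,ss = (577/130)·f/(1−f) ≈ 1.450 mg/L.
Regimen B: f = (1/2)^(156/46) ≈ 0.0953; Cmin,ss = (1008/130)·f/(1−f) ≈ 0.817 mg/L.
Difference ≈ 1.450 − 0.817 ≈ 0.633 mg/L.

0.6 mg/L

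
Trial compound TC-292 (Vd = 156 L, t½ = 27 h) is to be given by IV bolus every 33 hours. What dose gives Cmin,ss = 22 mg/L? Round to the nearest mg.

τ/t½ = 33/27 ≈ 1.2222, so f = (1/2)^(33/27) ≈ 0.428622.
Cmin,ss = (D/Vd)·f/(1−f), so D = Cmin,ss·Vd·(1−f)/f.
D = 22 × 156 × (1−f)/f ≈ 22 × 156 × 1.33306 ≈ 4575.06 mg.

4575 mg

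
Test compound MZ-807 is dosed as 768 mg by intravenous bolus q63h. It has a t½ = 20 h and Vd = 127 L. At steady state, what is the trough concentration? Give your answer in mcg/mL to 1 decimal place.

0.8 mcg/mL

k = ln2/t½ = ln2/20 ≈ 0.034657 h⁻¹; fraction remaining f = e^(−kτ) = e^(−0.034657×63) ≈ 0.1127.
Single-dose peak C₀ = D/Vd = 768/127 ≈ 6.047 mcg/mL.
Steady-state trough Cmin,ss = C₀·f/(1−f) ≈ 6.047 × 0.1127/0.8873 ≈ 0.768 mcg/mL.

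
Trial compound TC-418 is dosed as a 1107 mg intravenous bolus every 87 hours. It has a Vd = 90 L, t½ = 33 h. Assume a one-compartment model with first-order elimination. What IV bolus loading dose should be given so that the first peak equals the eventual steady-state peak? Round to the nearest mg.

f = (1/2)^(87/33) ≈ 0.160833; accumulation ratio R = 1/(1−f) ≈ 1.19166.
Loading dose to hit Cmax,ss on first dose: D_load = D_maint·R ≈ 1107 × 1.19166 ≈ 1319.17 mg.

1319 mg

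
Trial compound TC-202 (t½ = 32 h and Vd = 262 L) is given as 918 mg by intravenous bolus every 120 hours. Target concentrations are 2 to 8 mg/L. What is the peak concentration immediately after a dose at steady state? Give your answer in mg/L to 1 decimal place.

k = ln2/t½ = ln2/32 ≈ 0.021661 h⁻¹; fraction remaining f = e^(−kτ) = e^(−0.021661×120) ≈ 0.0743.
At steady state, accumulation factor R = 1/(1 − e^(−kτ)) ≈ 1.0803.
Each bolus raises the concentration by D/Vd = 918/262 ≈ 3.504 mg/L.
Steady-state peak Cmax,ss = C₀·R ≈ 3.504 × 1.0803 ≈ 3.785 mg/L.
Peak 3.8 mg/L vs MTC 8 mg/L: below toxic threshold.

3.8 mg/L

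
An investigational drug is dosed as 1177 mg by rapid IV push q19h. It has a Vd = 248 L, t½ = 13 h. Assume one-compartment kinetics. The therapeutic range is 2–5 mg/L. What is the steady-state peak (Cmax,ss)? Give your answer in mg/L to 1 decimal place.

k = ln2/t½ = ln2/13 ≈ 0.053319 h⁻¹; fraction remaining f = e^(−kτ) = e^(−0.053319×19) ≈ 0.3631.
Accumulation ratio R = 1/(1 − f) ≈ 1/0.6369 ≈ 1.5701.
Single-dose peak C₀ = D/Vd = 1177/248 ≈ 4.746 mg/L.
Cmax,ss = C₀/(1 − f) ≈ 4.746/0.6369 ≈ 7.452 mg/L.
Peak 7.5 mg/L vs MTC 5 mg/L: exceeds toxic threshold.

7.5 mg/L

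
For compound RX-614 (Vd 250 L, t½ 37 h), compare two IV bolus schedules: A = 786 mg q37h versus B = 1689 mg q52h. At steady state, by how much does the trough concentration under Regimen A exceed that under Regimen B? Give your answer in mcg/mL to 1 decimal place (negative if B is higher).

-1.0 mcg/mL

Regimen A: f = (1/2)^(37/37) ≈ 0.5000; Cmin,ss = (786/250)·f/(1−f) ≈ 3.144 mcg/mL.
Regimen B: f = (1/2)^(52/37) ≈ 0.3775; Cmin,ss = (1689/250)·f/(1−f) ≈ 4.097 mcg/mL.
Difference ≈ 3.144 − 4.097 ≈ -0.953 mcg/mL.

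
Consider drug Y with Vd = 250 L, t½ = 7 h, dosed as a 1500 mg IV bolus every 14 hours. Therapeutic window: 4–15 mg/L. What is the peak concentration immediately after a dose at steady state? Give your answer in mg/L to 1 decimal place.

8.0 mg/L

The dosing interval is 2 half-lives, so f = 2^(−2) = 0.25.
At steady state, R = 1/(1 − 0.25) = 4/3.
Single-dose peak C₀ = D/Vd = 1500/250 = 6 mg/L.
Steady-state peak Cmax,ss = C₀·R = 6 × 4/3 ≈ 8.000 mg/L.
Peak 8.0 mg/L vs MTC 15 mg/L: below toxic threshold.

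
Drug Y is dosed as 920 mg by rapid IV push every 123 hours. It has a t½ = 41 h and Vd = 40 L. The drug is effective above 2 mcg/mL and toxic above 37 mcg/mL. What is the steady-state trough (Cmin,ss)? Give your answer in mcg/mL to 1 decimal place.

3.3 mcg/mL

The dosing interval is 3 half-lives, so f = 2^(−3) = 0.125.
Accumulation ratio R = 1/(1 − f) = 1/0.875 = 8/7.
Single-dose peak C₀ = D/Vd = 920/40 = 23 mcg/mL.
Steady-state peak Cmax,ss = C₀·R = 23 × 8/7 ≈ 26.286 mcg/mL.
Steady-state trough Cmin,ss = Cmax,ss·f ≈ 26.286 × 0.125 ≈ 3.286 mcg/mL.
Trough 3.3 mcg/mL vs MEC 2 mcg/mL: adequate.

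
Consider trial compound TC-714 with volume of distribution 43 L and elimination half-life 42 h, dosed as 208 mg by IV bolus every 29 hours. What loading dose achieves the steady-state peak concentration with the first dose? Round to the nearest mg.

f = (1/2)^(29/42) ≈ 0.619649; accumulation ratio R = 1/(1−f) ≈ 2.62915.
Loading dose to hit Cmax,ss on first dose: D_load = D_maint·R ≈ 208 × 2.62915 ≈ 546.86 mg.

547 mg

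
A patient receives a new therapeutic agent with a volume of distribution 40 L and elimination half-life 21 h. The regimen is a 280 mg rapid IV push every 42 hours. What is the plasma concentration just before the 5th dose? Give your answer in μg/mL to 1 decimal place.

2.3 μg/mL

f = (1/2)^(τ/t½) = (1/2)^(42/21) ≈ 0.2500.
C₀ = D/Vd = 280/40 ≈ 7.000 μg/mL.
Before the 5th dose, 4 doses have been given. Superposition: Cmin = C₀·(f + f² + … + f^4).
≈ 7.000 × (0.2500 + 0.0625 + 0.0156 + 0.0039) ≈ 7.000 × 0.3320 ≈ 2.324 μg/mL.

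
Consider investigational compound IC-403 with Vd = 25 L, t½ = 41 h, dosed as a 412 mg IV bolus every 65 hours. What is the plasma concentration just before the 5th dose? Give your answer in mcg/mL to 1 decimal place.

f = (1/2)^(τ/t½) = (1/2)^(65/41) ≈ 0.3332.
C₀ = D/Vd = 412/25 ≈ 16.480 mcg/mL.
Before the 5th dose, 4 doses have been given. Superposition: Cmin = C₀·(f + f² + … + f^4).
≈ 16.480 × (0.3332 + 0.1110 + 0.0370 + 0.0123) ≈ 16.480 × 0.4935 ≈ 8.133 mcg/mL.

8.1 mcg/mL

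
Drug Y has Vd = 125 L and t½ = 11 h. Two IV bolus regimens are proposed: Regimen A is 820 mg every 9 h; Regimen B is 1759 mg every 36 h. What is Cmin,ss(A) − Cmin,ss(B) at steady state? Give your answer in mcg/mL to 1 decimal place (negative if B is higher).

Regimen A: f = (1/2)^(9/11) ≈ 0.5672; Cmin,ss = (820/125)·f/(1−f) ≈ 8.597 mcg/mL.
Regimen B: f = (1/2)^(36/11) ≈ 0.1035; Cmin,ss = (1759/125)·f/(1−f) ≈ 1.625 mcg/mL.
Difference ≈ 8.597 − 1.625 ≈ 6.972 mcg/mL.

7.0 mcg/mL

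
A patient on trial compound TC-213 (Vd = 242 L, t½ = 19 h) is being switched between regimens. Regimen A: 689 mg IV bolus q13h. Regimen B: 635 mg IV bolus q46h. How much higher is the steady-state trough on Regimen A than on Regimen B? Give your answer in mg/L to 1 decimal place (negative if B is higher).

Regimen A: f = (1/2)^(13/19) ≈ 0.6223; Cmin,ss = (689/242)·f/(1−f) ≈ 4.691 mg/L.
Regimen B: f = (1/2)^(46/19) ≈ 0.1867; Cmin,ss = (635/242)·f/(1−f) ≈ 0.602 mg/L.
Difference ≈ 4.691 − 0.602 ≈ 4.089 mg/L.

4.1 mg/L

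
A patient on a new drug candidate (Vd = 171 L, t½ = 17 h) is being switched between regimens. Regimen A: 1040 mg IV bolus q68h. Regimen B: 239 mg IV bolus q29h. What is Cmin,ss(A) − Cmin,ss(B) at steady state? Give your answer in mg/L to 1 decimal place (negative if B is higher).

Regimen A: f = (1/2)^(68/17) ≈ 0.0625; Cmin,ss = (1040/171)·f/(1−f) ≈ 0.405 mg/L.
Regimen B: f = (1/2)^(29/17) ≈ 0.3065; Cmin,ss = (239/171)·f/(1−f) ≈ 0.618 mg/L.
Difference ≈ 0.405 − 0.618 ≈ -0.213 mg/L.

-0.2 mg/L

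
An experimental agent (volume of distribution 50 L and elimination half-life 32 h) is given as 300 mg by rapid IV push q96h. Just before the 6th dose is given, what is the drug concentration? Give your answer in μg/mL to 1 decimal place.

0.9 μg/mL

f = (1/2)^(τ/t½) = (1/2)^(96/32) ≈ 0.1250.
C₀ = D/Vd = 300/50 ≈ 6.000 μg/mL.
Before the 6th dose, 5 doses have been given. Superposition: Cmin = C₀·(f + f² + … + f^5).
≈ 6.000 × (0.1250 + 0.0156 + 0.0020 + 0.0002 + 0.0000) ≈ 6.000 × 0.1428 ≈ 0.857 μg/mL.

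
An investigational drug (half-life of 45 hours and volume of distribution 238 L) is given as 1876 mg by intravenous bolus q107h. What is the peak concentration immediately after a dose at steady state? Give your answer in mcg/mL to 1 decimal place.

k = ln2/t½ = ln2/45 ≈ 0.015403 h⁻¹; fraction remaining f = e^(−kτ) = e^(−0.015403×107) ≈ 0.1924.
Accumulation ratio R = 1/(1 − f) ≈ 1/0.8076 ≈ 1.2382.
Single-dose peak C₀ = D/Vd = 1876/238 ≈ 7.882 mcg/mL.
Steady-state peak Cmax,ss = C₀·R ≈ 7.882 × 1.2382 ≈ 9.759 mcg/mL.

9.8 mcg/mL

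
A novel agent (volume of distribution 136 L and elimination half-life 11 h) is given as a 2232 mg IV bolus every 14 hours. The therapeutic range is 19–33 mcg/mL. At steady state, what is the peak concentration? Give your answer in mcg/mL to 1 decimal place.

28.0 mcg/mL

τ/t½ = 14/11 ≈ 1.2727, so fraction remaining f = (1/2)^(14/11) ≈ 0.4139.
Accumulation ratio R = 1/(1 − f) ≈ 1/0.5861 ≈ 1.7062.
Each bolus raises the concentration by D/Vd = 2232/136 ≈ 16.412 mcg/mL.
Cmax,ss = C₀/(1 − f) ≈ 16.412/0.5861 ≈ 28.002 mcg/mL.
Peak 28.0 mcg/mL vs MTC 33 mcg/mL: below toxic threshold.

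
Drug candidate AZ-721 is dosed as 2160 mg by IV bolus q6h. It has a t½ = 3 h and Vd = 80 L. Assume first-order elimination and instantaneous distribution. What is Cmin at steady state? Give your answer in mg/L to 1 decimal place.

τ = 6 h = 2 half-lives, so f = (1/2)^2 = 0.25.
Accumulation ratio R = 1/(1 − f) = 1/0.75 = 4/3.
Single-dose peak C₀ = D/Vd = 2160/80 = 27 mg/L.
Steady-state peak Cmax,ss = C₀·R = 27 × 4/3 ≈ 36.000 mg/L.
Steady-state trough Cmin,ss = Cmax,ss·f ≈ 36.000 × 0.25 ≈ 9.000 mg/L.

9.0 mg/L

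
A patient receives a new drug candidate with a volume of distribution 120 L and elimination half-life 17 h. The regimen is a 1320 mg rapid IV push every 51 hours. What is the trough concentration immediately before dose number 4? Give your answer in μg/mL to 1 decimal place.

f = (1/2)^(τ/t½) = (1/2)^(51/17) ≈ 0.1250.
C₀ = D/Vd = 1320/120 ≈ 11.000 μg/mL.
Before the 4th dose, 3 doses have been given. Superposition: Cmin = C₀·(f + f² + … + f^3).
≈ 11.000 × (0.1250 + 0.0156 + 0.0020) ≈ 11.000 × 0.1426 ≈ 1.569 μg/mL.

1.6 μg/mL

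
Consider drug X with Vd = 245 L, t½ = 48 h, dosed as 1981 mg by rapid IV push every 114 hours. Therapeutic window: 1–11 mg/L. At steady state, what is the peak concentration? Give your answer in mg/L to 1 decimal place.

10.0 mg/L

Over one 114-h interval, 114/48 ≈ 2.375 half-lives elapse, leaving f ≈ 0.1928 of each dose.
Accumulation ratio R = 1/(1 − f) ≈ 1/0.8072 ≈ 1.2389.
Each bolus raises the concentration by D/Vd = 1981/245 ≈ 8.086 mg/L.
Cmax,ss = C₀/(1 − f) ≈ 8.086/0.8072 ≈ 10.017 mg/L.
Peak 10.0 mg/L vs MTC 11 mg/L: below toxic threshold.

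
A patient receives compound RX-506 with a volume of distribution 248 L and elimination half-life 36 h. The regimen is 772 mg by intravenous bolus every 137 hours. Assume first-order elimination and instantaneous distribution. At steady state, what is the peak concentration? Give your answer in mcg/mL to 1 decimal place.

k = ln2/t½ = ln2/36 ≈ 0.019254 h⁻¹; fraction remaining f = e^(−kτ) = e^(−0.019254×137) ≈ 0.0715.
At steady state, accumulation factor R = 1/(1 − e^(−kτ)) ≈ 1.0770.
Single-dose peak C₀ = D/Vd = 772/248 ≈ 3.113 mcg/mL.
Steady-state peak Cmax,ss = C₀·R ≈ 3.113 × 1.0770 ≈ 3.353 mcg/mL.

3.4 mcg/mL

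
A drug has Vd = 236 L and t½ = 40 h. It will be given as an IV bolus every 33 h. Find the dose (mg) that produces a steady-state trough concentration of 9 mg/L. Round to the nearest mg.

τ/t½ = 33/40 ≈ 0.825, so f = (1/2)^(33/40) ≈ 0.564482.
Cmin,ss = (D/Vd)·f/(1−f), so D = Cmin,ss·Vd·(1−f)/f.
D = 9 × 236 × (1−f)/f ≈ 9 × 236 × 0.77154 ≈ 1638.75 mg.

1639 mg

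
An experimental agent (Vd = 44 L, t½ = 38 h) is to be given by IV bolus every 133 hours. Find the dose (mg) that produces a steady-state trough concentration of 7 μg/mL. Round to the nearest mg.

3177 mg

τ/t½ = 133/38 ≈ 3.5, so f = (1/2)^(133/38) ≈ 0.088388.
Cmin,ss = (D/Vd)·f/(1−f), so D = Cmin,ss·Vd·(1−f)/f.
D = 7 × 44 × (1−f)/f ≈ 7 × 44 × 10.31375 ≈ 3176.64 mg.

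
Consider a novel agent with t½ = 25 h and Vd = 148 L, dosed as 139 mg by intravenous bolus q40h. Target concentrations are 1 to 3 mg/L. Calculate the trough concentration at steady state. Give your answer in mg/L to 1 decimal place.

0.5 mg/L

τ/t½ = 40/25 ≈ 1.6, so fraction remaining f = (1/2)^(40/25) ≈ 0.3299.
At steady state, accumulation factor R = 1/(1 − e^(−kτ)) ≈ 1.4923.
Single-dose peak C₀ = D/Vd = 139/148 ≈ 0.939 mg/L.
Steady-state peak Cmax,ss = C₀·R ≈ 0.939 × 1.4923 ≈ 1.401 mg/L.
Steady-state trough Cmin,ss = Cmax,ss·f ≈ 1.401 × 0.3299 ≈ 0.462 mg/L.
Trough 0.5 mg/L vs MEC 1 mg/L: subtherapeutic.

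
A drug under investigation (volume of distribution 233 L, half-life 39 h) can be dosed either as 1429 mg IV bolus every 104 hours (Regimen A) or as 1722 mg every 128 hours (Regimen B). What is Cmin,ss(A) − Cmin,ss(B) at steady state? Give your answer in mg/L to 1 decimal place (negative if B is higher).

Regimen A: f = (1/2)^(104/39) ≈ 0.1575; Cmin,ss = (1429/233)·f/(1−f) ≈ 1.147 mg/L.
Regimen B: f = (1/2)^(128/39) ≈ 0.1028; Cmin,ss = (1722/233)·f/(1−f) ≈ 0.847 mg/L.
Difference ≈ 1.147 − 0.847 ≈ 0.300 mg/L.

0.3 mg/L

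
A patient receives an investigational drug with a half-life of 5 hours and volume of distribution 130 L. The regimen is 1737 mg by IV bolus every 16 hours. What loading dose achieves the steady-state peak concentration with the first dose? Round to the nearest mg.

1949 mg

f = (1/2)^(16/5) ≈ 0.108819; accumulation ratio R = 1/(1−f) ≈ 1.12211.
Loading dose to hit Cmax,ss on first dose: D_load = D_maint·R ≈ 1737 × 1.12211 ≈ 1949.11 mg.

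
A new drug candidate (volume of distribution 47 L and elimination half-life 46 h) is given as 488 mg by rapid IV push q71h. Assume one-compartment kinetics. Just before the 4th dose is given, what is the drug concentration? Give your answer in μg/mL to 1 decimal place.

5.2 μg/mL

f = (1/2)^(τ/t½) = (1/2)^(71/46) ≈ 0.3431.
C₀ = D/Vd = 488/47 ≈ 10.383 μg/mL.
Before the 4th dose, 3 doses have been given. Superposition: Cmin = C₀·(f + f² + … + f^3).
≈ 10.383 × (0.3431 + 0.1177 + 0.0404) ≈ 10.383 × 0.5012 ≈ 5.204 μg/mL.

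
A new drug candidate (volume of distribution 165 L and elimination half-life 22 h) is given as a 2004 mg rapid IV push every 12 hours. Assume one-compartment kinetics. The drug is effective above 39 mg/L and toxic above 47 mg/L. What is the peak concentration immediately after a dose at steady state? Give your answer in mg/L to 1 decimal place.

τ/t½ = 12/22 ≈ 0.54545, so fraction remaining f = (1/2)^(12/22) ≈ 0.6852.
Accumulation ratio R = 1/(1 − f) ≈ 1/0.3148 ≈ 3.1766.
Single-dose peak C₀ = D/Vd = 2004/165 ≈ 12.145 mg/L.
Steady-state peak Cmax,ss = C₀·R ≈ 12.145 × 3.1766 ≈ 38.580 mg/L.
Peak 38.6 mg/L vs MTC 47 mg/L: below toxic threshold.

38.6 mg/L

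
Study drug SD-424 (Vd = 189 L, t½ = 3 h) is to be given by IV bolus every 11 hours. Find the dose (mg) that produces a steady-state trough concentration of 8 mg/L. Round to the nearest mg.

τ/t½ = 11/3 ≈ 3.6667, so f = (1/2)^(11/3) ≈ 0.078745.
Cmin,ss = (D/Vd)·f/(1−f), so D = Cmin,ss·Vd·(1−f)/f.
D = 8 × 189 × (1−f)/f ≈ 8 × 189 × 11.69922 ≈ 17689.22 mg.

17689 mg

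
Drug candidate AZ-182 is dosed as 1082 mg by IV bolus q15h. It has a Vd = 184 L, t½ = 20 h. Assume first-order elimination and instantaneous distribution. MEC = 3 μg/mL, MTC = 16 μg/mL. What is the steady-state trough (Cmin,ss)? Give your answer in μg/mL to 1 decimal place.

8.6 μg/mL

k = ln2/t½ = ln2/20 ≈ 0.034657 h⁻¹; fraction remaining f = e^(−kτ) = e^(−0.034657×15) ≈ 0.5946.
At steady state, accumulation factor R = 1/(1 − e^(−kτ)) ≈ 2.4667.
Single-dose peak C₀ = D/Vd = 1082/184 ≈ 5.880 μg/mL.
Steady-state peak Cmax,ss = C₀·R ≈ 5.880 × 2.4667 ≈ 14.504 μg/mL.
Steady-state trough Cmin,ss = Cmax,ss·f ≈ 14.504 × 0.5946 ≈ 8.624 μg/mL.
Trough 8.6 μg/mL vs MEC 3 μg/mL: adequate.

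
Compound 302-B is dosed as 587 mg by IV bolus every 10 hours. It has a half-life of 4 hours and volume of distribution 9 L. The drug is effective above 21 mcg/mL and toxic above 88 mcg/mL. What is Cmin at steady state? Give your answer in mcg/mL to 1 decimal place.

Over one 10-h interval, 10/4 ≈ 2.5 half-lives elapse, leaving f ≈ 0.1768 of each dose.
At steady state, accumulation factor R = 1/(1 − e^(−kτ)) ≈ 1.2148.
Each bolus raises the concentration by D/Vd = 587/9 ≈ 65.222 mcg/mL.
Cmax,ss = C₀/(1 − f) ≈ 65.222/0.8232 ≈ 79.230 mcg/mL.
Steady-state trough Cmin,ss = Cmax,ss·f ≈ 79.230 × 0.1768 ≈ 14.008 mcg/mL.
Trough 14.0 mcg/mL vs MEC 21 mcg/mL: subtherapeutic.

14.0 mcg/mL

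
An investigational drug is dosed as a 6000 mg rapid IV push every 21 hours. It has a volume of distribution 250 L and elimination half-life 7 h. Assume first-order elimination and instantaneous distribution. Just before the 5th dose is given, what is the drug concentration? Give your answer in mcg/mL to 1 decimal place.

3.4 mcg/mL

f = (1/2)^(τ/t½) = (1/2)^(21/7) ≈ 0.1250.
C₀ = D/Vd = 6000/250 ≈ 24.000 mcg/mL.
Before the 5th dose, 4 doses have been given. Superposition: Cmin = C₀·(f + f² + … + f^4).
≈ 24.000 × (0.1250 + 0.0156 + 0.0020 + 0.0002) ≈ 24.000 × 0.1428 ≈ 3.427 mcg/mL.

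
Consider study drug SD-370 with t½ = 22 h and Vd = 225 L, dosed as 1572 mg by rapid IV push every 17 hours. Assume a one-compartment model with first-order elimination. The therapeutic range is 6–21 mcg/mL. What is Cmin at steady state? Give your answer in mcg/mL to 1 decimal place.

τ/t½ = 17/22 ≈ 0.77273, so fraction remaining f = (1/2)^(17/22) ≈ 0.5853.
Accumulation ratio R = 1/(1 − f) ≈ 1/0.4147 ≈ 2.4114.
Each bolus raises the concentration by D/Vd = 1572/225 ≈ 6.987 mcg/mL.
Steady-state peak Cmax,ss = C₀·R ≈ 6.987 × 2.4114 ≈ 16.848 mcg/mL.
One interval later, Cmin,ss = Cmax,ss·e^(−kτ) ≈ 16.848 × 0.5853 ≈ 9.861 mcg/mL.
Trough 9.9 mcg/mL vs MEC 6 mcg/mL: adequate.

9.9 mcg/mL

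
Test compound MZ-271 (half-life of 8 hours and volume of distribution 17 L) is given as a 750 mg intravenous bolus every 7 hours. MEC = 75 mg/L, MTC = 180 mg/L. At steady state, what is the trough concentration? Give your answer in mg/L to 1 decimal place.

τ/t½ = 7/8 ≈ 0.875, so fraction remaining f = (1/2)^(7/8) ≈ 0.5453.
Single-dose peak C₀ = D/Vd = 750/17 ≈ 44.118 mg/L.
Steady-state trough Cmin,ss = C₀·f/(1−f) ≈ 44.118 × 0.5453/0.4547 ≈ 52.909 mg/L.
Trough 52.9 mg/L vs MEC 75 mg/L: subtherapeutic.

52.9 mg/L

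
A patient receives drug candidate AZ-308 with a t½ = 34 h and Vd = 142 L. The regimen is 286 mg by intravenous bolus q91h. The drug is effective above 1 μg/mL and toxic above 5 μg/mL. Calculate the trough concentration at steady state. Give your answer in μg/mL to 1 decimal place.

k = ln2/t½ = ln2/34 ≈ 0.020387 h⁻¹; fraction remaining f = e^(−kτ) = e^(−0.020387×91) ≈ 0.1564.
At steady state, accumulation factor R = 1/(1 − e^(−kτ)) ≈ 1.1854.
Each bolus raises the concentration by D/Vd = 286/142 ≈ 2.014 μg/mL.
Steady-state peak Cmax,ss = C₀·R ≈ 2.014 × 1.1854 ≈ 2.387 μg/mL.
Steady-state trough Cmin,ss = Cmax,ss·f ≈ 2.387 × 0.1564 ≈ 0.373 μg/mL.
Trough 0.4 μg/mL vs MEC 1 μg/mL: subtherapeutic.

0.4 μg/mL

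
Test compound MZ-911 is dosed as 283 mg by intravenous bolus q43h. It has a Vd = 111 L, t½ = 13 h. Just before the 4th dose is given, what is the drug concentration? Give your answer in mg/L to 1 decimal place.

0.3 mg/L

f = (1/2)^(τ/t½) = (1/2)^(43/13) ≈ 0.1010.
C₀ = D/Vd = 283/111 ≈ 2.550 mg/L.
Before the 4th dose, 3 doses have been given. Superposition: Cmin = C₀·(f + f² + … + f^3).
≈ 2.550 × (0.1010 + 0.0102 + 0.0010) ≈ 2.550 × 0.1122 ≈ 0.286 mg/L.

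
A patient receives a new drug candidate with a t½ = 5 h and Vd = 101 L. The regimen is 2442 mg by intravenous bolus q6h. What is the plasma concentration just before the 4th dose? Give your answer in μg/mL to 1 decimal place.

f = (1/2)^(τ/t½) = (1/2)^(6/5) ≈ 0.4353.
C₀ = D/Vd = 2442/101 ≈ 24.178 μg/mL.
Before the 4th dose, 3 doses have been given. Superposition: Cmin = C₀·(f + f² + … + f^3).
≈ 24.178 × (0.4353 + 0.1895 + 0.0825) ≈ 24.178 × 0.7073 ≈ 17.101 μg/mL.

17.1 μg/mL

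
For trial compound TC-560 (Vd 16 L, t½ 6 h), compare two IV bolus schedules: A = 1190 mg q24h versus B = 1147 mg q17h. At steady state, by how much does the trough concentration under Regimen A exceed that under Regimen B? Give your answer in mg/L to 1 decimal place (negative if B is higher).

-6.7 mg/L

Regimen A: f = (1/2)^(24/6) ≈ 0.0625; Cmin,ss = (1190/16)·f/(1−f) ≈ 4.958 mg/L.
Regimen B: f = (1/2)^(17/6) ≈ 0.1403; Cmin,ss = (1147/16)·f/(1−f) ≈ 11.699 mg/L.
Difference ≈ 4.958 − 11.699 ≈ -6.741 mg/L.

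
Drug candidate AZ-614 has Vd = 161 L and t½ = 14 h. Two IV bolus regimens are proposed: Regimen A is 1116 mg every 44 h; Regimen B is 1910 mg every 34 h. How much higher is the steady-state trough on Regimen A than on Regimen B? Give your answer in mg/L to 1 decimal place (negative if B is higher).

-1.8 mg/L

Regimen A: f = (1/2)^(44/14) ≈ 0.1132; Cmin,ss = (1116/161)·f/(1−f) ≈ 0.885 mg/L.
Regimen B: f = (1/2)^(34/14) ≈ 0.1857; Cmin,ss = (1910/161)·f/(1−f) ≈ 2.705 mg/L.
Difference ≈ 0.885 − 2.705 ≈ -1.820 mg/L.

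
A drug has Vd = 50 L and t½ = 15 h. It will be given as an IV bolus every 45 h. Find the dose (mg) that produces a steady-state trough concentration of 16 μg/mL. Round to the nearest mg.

τ/t½ = 45/15 ≈ 3, so f = (1/2)^(45/15) ≈ 0.125000.
Cmin,ss = (D/Vd)·f/(1−f), so D = Cmin,ss·Vd·(1−f)/f.
D = 16 × 50 × (1−f)/f ≈ 16 × 50 × 7.00000 ≈ 5600.00 mg.

5600 mg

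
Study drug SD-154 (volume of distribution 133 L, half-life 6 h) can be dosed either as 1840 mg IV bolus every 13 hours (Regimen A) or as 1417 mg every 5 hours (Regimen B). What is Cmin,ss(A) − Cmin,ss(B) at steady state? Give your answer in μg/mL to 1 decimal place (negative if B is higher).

Regimen A: f = (1/2)^(13/6) ≈ 0.2227; Cmin,ss = (1840/133)·f/(1−f) ≈ 3.964 μg/mL.
Regimen B: f = (1/2)^(5/6) ≈ 0.5612; Cmin,ss = (1417/133)·f/(1−f) ≈ 13.626 μg/mL.
Difference ≈ 3.964 − 13.626 ≈ -9.662 μg/mL.

-9.7 μg/mL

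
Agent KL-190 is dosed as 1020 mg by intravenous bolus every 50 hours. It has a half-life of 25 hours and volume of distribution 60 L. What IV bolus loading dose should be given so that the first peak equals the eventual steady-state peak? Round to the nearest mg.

f = (1/2)^(50/25) ≈ 0.250000; accumulation ratio R = 1/(1−f) ≈ 1.33333.
Loading dose to hit Cmax,ss on first dose: D_load = D_maint·R ≈ 1020 × 1.33333 ≈ 1360.00 mg.

1360 mg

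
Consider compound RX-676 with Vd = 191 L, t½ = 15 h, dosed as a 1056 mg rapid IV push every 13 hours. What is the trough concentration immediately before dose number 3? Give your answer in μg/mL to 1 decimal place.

4.7 μg/mL

f = (1/2)^(τ/t½) = (1/2)^(13/15) ≈ 0.5484.
C₀ = D/Vd = 1056/191 ≈ 5.529 μg/mL.
Before the 3rd dose, 2 doses have been given. Superposition: Cmin = C₀·(f + f²).
≈ 5.529 × (0.5484 + 0.3007) ≈ 5.529 × 0.8491 ≈ 4.695 μg/mL.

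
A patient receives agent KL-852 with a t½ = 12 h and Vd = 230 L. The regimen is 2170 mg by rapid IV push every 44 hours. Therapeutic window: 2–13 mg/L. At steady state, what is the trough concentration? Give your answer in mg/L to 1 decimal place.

0.8 mg/L

τ/t½ = 44/12 ≈ 3.6667, so fraction remaining f = (1/2)^(44/12) ≈ 0.0787.
At steady state, accumulation factor R = 1/(1 − e^(−kτ)) ≈ 1.0854.
Single-dose peak C₀ = D/Vd = 2170/230 ≈ 9.435 mg/L.
Steady-state peak Cmax,ss = C₀·R ≈ 9.435 × 1.0854 ≈ 10.241 mg/L.
Steady-state trough Cmin,ss = Cmax,ss·f ≈ 10.241 × 0.0787 ≈ 0.806 mg/L.
Trough 0.8 mg/L vs MEC 2 mg/L: subtherapeutic.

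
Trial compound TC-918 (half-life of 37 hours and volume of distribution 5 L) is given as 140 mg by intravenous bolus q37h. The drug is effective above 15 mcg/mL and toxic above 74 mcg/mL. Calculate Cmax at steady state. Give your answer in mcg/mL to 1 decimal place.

56.0 mcg/mL

τ = 37 h = 1 half-life, so f = (1/2)^1 = 0.5.
At steady state, R = 1/(1 − 0.5) = 2/1.
Single-dose peak C₀ = D/Vd = 140/5 = 28 mcg/mL.
Steady-state peak Cmax,ss = C₀·R = 28 × 2/1 ≈ 56.000 mcg/mL.
Peak 56.0 mcg/mL vs MTC 74 mcg/mL: below toxic threshold.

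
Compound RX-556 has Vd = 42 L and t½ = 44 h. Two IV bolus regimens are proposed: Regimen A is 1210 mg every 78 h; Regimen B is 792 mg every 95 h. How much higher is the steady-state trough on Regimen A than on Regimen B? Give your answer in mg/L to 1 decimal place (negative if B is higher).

6.5 mg/L

Regimen A: f = (1/2)^(78/44) ≈ 0.2927; Cmin,ss = (1210/42)·f/(1−f) ≈ 11.922 mg/L.
Regimen B: f = (1/2)^(95/44) ≈ 0.2239; Cmin,ss = (792/42)·f/(1−f) ≈ 5.440 mg/L.
Difference ≈ 11.922 − 5.440 ≈ 6.482 mg/L.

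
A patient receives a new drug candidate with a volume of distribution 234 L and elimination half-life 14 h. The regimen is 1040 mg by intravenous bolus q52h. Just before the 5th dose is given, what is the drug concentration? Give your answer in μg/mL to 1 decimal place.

0.4 μg/mL

f = (1/2)^(τ/t½) = (1/2)^(52/14) ≈ 0.0762.
C₀ = D/Vd = 1040/234 ≈ 4.444 μg/mL.
Before the 5th dose, 4 doses have been given. Superposition: Cmin = C₀·(f + f² + … + f^4).
≈ 4.444 × (0.0762 + 0.0058 + 0.0004 + 0.0000) ≈ 4.444 × 0.0824 ≈ 0.366 μg/mL.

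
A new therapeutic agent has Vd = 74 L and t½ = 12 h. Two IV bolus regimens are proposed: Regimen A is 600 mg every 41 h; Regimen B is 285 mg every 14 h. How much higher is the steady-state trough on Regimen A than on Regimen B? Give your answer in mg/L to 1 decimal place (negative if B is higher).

Regimen A: f = (1/2)^(41/12) ≈ 0.0936; Cmin,ss = (600/74)·f/(1−f) ≈ 0.837 mg/L.
Regimen B: f = (1/2)^(14/12) ≈ 0.4454; Cmin,ss = (285/74)·f/(1−f) ≈ 3.093 mg/L.
Difference ≈ 0.837 − 3.093 ≈ -2.256 mg/L.

-2.3 mg/L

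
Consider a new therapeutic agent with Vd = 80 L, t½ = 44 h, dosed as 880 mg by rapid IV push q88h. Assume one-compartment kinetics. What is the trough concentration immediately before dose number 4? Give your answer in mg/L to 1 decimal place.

3.6 mg/L

f = (1/2)^(τ/t½) = (1/2)^(88/44) ≈ 0.2500.
C₀ = D/Vd = 880/80 ≈ 11.000 mg/L.
Before the 4th dose, 3 doses have been given. Superposition: Cmin = C₀·(f + f² + … + f^3).
≈ 11.000 × (0.2500 + 0.0625 + 0.0156) ≈ 11.000 × 0.3281 ≈ 3.609 mg/L.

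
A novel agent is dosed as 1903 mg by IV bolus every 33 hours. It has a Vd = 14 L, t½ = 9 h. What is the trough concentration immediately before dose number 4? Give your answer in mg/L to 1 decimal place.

f = (1/2)^(τ/t½) = (1/2)^(33/9) ≈ 0.0787.
C₀ = D/Vd = 1903/14 ≈ 135.929 mg/L.
Before the 4th dose, 3 doses have been given. Superposition: Cmin = C₀·(f + f² + … + f^3).
≈ 135.929 × (0.0787 + 0.0062 + 0.0005) ≈ 135.929 × 0.0854 ≈ 11.608 mg/L.

11.6 mg/L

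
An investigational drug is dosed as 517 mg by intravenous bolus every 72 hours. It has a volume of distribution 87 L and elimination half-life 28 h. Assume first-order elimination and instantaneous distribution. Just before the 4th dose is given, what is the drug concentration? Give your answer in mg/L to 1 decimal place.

1.2 mg/L

f = (1/2)^(τ/t½) = (1/2)^(72/28) ≈ 0.1682.
C₀ = D/Vd = 517/87 ≈ 5.943 mg/L.
Before the 4th dose, 3 doses have been given. Superposition: Cmin = C₀·(f + f² + … + f^3).
≈ 5.943 × (0.1682 + 0.0283 + 0.0048) ≈ 5.943 × 0.2013 ≈ 1.196 mg/L.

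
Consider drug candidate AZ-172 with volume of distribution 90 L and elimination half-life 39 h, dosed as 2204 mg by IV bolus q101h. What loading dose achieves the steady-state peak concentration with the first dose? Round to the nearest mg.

f = (1/2)^(101/39) ≈ 0.166115; accumulation ratio R = 1/(1−f) ≈ 1.19921.
Loading dose to hit Cmax,ss on first dose: D_load = D_maint·R ≈ 2204 × 1.19921 ≈ 2643.06 mg.

2643 mg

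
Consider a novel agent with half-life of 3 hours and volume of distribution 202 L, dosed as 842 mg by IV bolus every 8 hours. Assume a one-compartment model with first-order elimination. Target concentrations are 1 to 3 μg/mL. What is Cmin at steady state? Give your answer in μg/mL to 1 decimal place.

0.8 μg/mL

k = ln2/t½ = ln2/3 ≈ 0.231049 h⁻¹; fraction remaining f = e^(−kτ) = e^(−0.231049×8) ≈ 0.1575.
Each bolus raises the concentration by D/Vd = 842/202 ≈ 4.168 μg/mL.
Steady-state trough Cmin,ss = C₀·f/(1−f) ≈ 4.168 × 0.1575/0.8425 ≈ 0.779 μg/mL.
Trough 0.8 μg/mL vs MEC 1 μg/mL: subtherapeutic.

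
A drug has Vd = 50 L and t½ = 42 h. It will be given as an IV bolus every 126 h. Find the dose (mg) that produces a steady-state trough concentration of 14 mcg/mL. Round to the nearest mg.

4900 mg

τ/t½ = 126/42 ≈ 3, so f = (1/2)^(126/42) ≈ 0.125000.
Cmin,ss = (D/Vd)·f/(1−f), so D = Cmin,ss·Vd·(1−f)/f.
D = 14 × 50 × (1−f)/f ≈ 14 × 50 × 7.00000 ≈ 4900.00 mg.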